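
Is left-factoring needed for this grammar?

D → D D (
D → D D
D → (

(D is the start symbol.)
Yes, D has productions with common prefix 'D D'

Left-factoring is needed when two productions for the same non-terminal
share a common prefix on the right-hand side.

Productions for D:
  D → D D (
  D → D D
  D → (

Found common prefix 'D D' in productions for D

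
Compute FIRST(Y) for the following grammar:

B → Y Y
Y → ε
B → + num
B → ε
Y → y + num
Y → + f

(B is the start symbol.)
{ '+', 'y', ε }

To compute FIRST(Y), examine every production with Y on the left-hand side, reading each right-hand side left to right until a non-nullable symbol is reached.

From Y → ε:
  - ε-production, so ε ∈ FIRST(Y)
From Y → y + num:
  - y is a terminal: add 'y' and stop
From Y → + f:
  - '+' is a terminal: add '+' and stop

Collecting: FIRST(Y) = { '+', 'y', ε }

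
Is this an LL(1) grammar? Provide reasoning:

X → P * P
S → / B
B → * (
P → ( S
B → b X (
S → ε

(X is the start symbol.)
Relevant sets:
  FOLLOW(S) = { $, '(', '*' }

For S:
  PREDICT(S → '/' B) = { '/' }
  PREDICT(S → ε) = { $, '(', '*' }
For B:
  PREDICT(B → '*' '(') = { '*' }
  PREDICT(B → b X '(') = { 'b' }
X, P have a single production, so nothing to check there.

All predict sets are disjoint. The grammar IS LL(1).

Answer: Yes, the grammar is LL(1).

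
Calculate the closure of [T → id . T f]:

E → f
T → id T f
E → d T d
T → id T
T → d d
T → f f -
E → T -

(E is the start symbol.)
{ [T → . d d], [T → . f f -], [T → . id T f], [T → . id T], [T → id . T f] }

To compute CLOSURE, for each item [A → α.Bβ] where B is a non-terminal, add [B → .γ] for all productions B → γ; repeat for the newly added items until nothing changes.

Start with: [T → id . T f]
  [T → id . T f] has the dot before T: add [T → . id T f], [T → . id T], [T → . d d], [T → . f f -]
No further items can be added.

CLOSURE = { [T → . d d], [T → . f f -], [T → . id T f], [T → . id T], [T → id . T f] }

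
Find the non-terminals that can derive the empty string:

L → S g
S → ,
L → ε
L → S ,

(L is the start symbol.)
{ 'L' }

A non-terminal is nullable if it can derive ε (the empty string): either it has an ε-production, or it has a production whose right-hand side consists entirely of nullable non-terminals.

ε-productions: L → ε
So L is immediately nullable.
No further non-terminal can be added: every production for the remaining non-terminals contains a terminal or a non-nullable non-terminal.
Nullable = { 'L' }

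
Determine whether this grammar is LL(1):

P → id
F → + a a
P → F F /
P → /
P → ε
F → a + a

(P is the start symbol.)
Yes, the grammar is LL(1).

Relevant sets:
  FIRST(F) = { '+', 'a' }
  FOLLOW(P) = { $ }

For P:
  PREDICT(P → id) = { 'id' }
  PREDICT(P → F F '/') = { '+', 'a' }
  PREDICT(P → '/') = { '/' }
  PREDICT(P → ε) = { $ }
For F:
  PREDICT(F → '+' a a) = { '+' }
  PREDICT(F → a '+' a) = { 'a' }

All predict sets are disjoint. The grammar IS LL(1).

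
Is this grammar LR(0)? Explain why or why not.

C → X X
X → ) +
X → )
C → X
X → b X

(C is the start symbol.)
No. Shift-reduce conflict between [X → ) .] and [X → ) . +]

Augment with C' → C and build the canonical LR(0) collection (I0 = CLOSURE({[C' → . C]}), then GOTO on every symbol after a dot until no new states appear). It has 8 states:
  I0: { [C → . X X], [C → . X], [C' → . C], [X → . ) +], [X → . )], [X → . b X] }  — shift
  I1: { [X → ) . +], [X → ) .] }  — shift, reduce
  I2: { [C' → C .] }  — accept
  I3: { [C → X . X], [C → X .], [X → . ) +], [X → . )], [X → . b X] }  — shift, reduce
  I4: { [X → . ) +], [X → . )], [X → . b X], [X → b . X] }  — shift
  I5: { [X → b X .] }  — reduce
  I6: { [C → X X .] }  — reduce
  I7: { [X → ) + .] }  — reduce

Conflict in state I1:
  Shift-reduce conflict between [X → ) .] and [X → ) . +]
So the grammar is NOT LR(0).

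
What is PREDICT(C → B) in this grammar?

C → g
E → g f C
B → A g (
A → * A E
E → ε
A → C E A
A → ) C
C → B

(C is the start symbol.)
PREDICT(C → B) = (FIRST(RHS) \ {ε}) ∪ (FOLLOW(C) if ε ∈ FIRST(RHS), i.e. RHS ⇒* ε)
FIRST(B) = { ')', '*', 'g' }
FIRST(B) = { ')', '*', 'g' }
ε ∉ FIRST(B), so FOLLOW(C) is not added.
PREDICT(C → B) = { ')', '*', 'g' }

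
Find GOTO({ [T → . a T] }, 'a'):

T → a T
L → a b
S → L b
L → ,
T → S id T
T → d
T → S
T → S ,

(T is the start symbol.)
{ [L → . ,], [L → . a b], [S → . L b], [T → . S ,], [T → . S id T], [T → . S], [T → . a T], [T → . d], [T → a . T] }

GOTO(I, 'a') = CLOSURE({ [A → αX.β] : [A → α.Xβ] ∈ I, X = 'a' })

Items with dot before 'a', with the dot advanced:
  [T → . a T] → [T → a . T]
Closure of the advanced items:
  [T → a . T] has the dot before T: add [T → . a T], [T → . S id T], [T → . d], [T → . S], [T → . S ,]
  [T → . S id T] has the dot before S: add [S → . L b]
  [S → . L b] has the dot before L: add [L → . a b], [L → . ,]

GOTO = { [L → . ,], [L → . a b], [S → . L b], [T → . S ,], [T → . S id T], [T → . S], [T → . a T], [T → . d], [T → a . T] }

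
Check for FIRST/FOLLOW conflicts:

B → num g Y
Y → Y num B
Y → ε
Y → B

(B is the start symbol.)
Yes. Y → Y num B with FOLLOW(Y) on { 'num' }; Y → B with FOLLOW(Y) on { 'num' }

Nullable non-terminals: Y.
FIRST sets used below: FIRST(Y) = { 'num', ε }, FIRST(B) = { 'num' }

Y: nullable alternative(s) Y → ε; FOLLOW(Y) = { $, 'num' }
  Y → Y num B: FIRST \ {ε} = { 'num' } — overlaps FOLLOW(Y) on { 'num' }: CONFLICT
  Y → ε: FIRST \ {ε} = { } — this is the only nullable alternative, skip
  Y → B: FIRST \ {ε} = { 'num' } — overlaps FOLLOW(Y) on { 'num' }: CONFLICT

B has no nullable alternative, so no FIRST/FOLLOW check is needed there.

So the grammar has 2 FIRST/FOLLOW conflicts (marked CONFLICT above).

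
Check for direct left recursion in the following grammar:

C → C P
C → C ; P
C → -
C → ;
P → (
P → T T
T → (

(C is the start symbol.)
C → C P: LEFT RECURSIVE (starts with C)
C → C ; P: LEFT RECURSIVE (starts with C)
C → -: starts with '-'
C → ;: starts with ';'
P → (: starts with '('
P → T T: starts with T
T → (: starts with '('

The grammar has direct left recursion on: C.

Answer: Yes, C is left-recursive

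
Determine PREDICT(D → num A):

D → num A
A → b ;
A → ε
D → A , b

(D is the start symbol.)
PREDICT(D → num A) = (FIRST(RHS) \ {ε}) ∪ (FOLLOW(D) if ε ∈ FIRST(RHS), i.e. RHS ⇒* ε)
FIRST(num A) = { 'num' }
ε ∉ FIRST(num A), so FOLLOW(D) is not added.
PREDICT(D → num A) = { 'num' }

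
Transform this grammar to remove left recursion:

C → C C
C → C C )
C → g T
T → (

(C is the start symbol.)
C is directly left-recursive. The standard transformation for
  A → A α₁ | ... | A α_m | β₁ | ... | β_n
is
  A  → β₁ A' | ... | β_n A'
  A' → α₁ A' | ... | α_m A' | ε

C → g T becomes C → g T C'
C → C C becomes C' → C C'
C → C C ) becomes C' → C ) C'
Add C' → ε

Productions for other non-terminals are unchanged:
  T → (

Resulting grammar:
C → g T C'
C' → C C'
C' → C ) C'
C' → ε
T → (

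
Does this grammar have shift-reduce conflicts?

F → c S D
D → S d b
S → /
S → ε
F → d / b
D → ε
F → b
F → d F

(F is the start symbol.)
Yes — I3: [S → .] vs [S → . /]; I9: [D → .] vs [S → . /]

A shift-reduce conflict occurs when an LR(0) state has both:
  - a complete (reduce) item [A → α .] (dot at the end), and
  - a shift item [B → β . c γ] (dot before a terminal).

Augment with F' → F and build the canonical LR(0) collection (I0 = CLOSURE({[F' → . F]}), then GOTO on every symbol after a dot until no new states appear). It has 14 states:
  I0: { [F → . b], [F → . c S D], [F → . d / b], [F → . d F], [F' → . F] }  — shift
  I1: { [F' → F .] }  — accept
  I2: { [F → b .] }  — reduce
  I3: { [F → c . S D], [S → . /], [S → .] }  — shift, reduce
  I4: { [F → . b], [F → . c S D], [F → . d / b], [F → . d F], [F → d . / b], [F → d . F] }  — shift
  I5: { [F → d / . b] }  — shift
  I6: { [F → d F .] }  — reduce
  I7: { [F → d / b .] }  — reduce
  I8: { [S → / .] }  — reduce
  I9: { [D → . S d b], [D → .], [F → c S . D], [S → . /], [S → .] }  — shift, 2 reduces
  I10: { [F → c S D .] }  — reduce
  I11: { [D → S . d b] }  — shift
  I12: { [D → S d . b] }  — shift
  I13: { [D → S d b .] }  — reduce

I3 contains reduce item [S → .] and shift item [S → . /] — shift-reduce conflict.
I9 contains reduce items [D → .], [S → .] and shift item [S → . /] — shift-reduce conflict.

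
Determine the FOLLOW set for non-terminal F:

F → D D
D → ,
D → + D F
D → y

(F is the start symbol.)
{ $, '+', ',', 'y' }

To compute FOLLOW(F), find every occurrence of F on a right-hand side N → α F β: add FIRST(β) \ {ε}, and if β is empty or nullable also add FOLLOW(N). Iterate to a fixed point.

F is the start symbol, so $ ∈ FOLLOW(F).
In D → + D F: F is at the end, add FOLLOW(D)

The FOLLOW sets referred to above (computed the same way, to a fixed point):
  FOLLOW(D) = { $, '+', ',', 'y' }

Taking the union: FOLLOW(F) = { $, '+', ',', 'y' }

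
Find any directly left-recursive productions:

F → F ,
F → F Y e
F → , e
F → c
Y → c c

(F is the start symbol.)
Yes, F is left-recursive

F → F ,: LEFT RECURSIVE (starts with F)
F → F Y e: LEFT RECURSIVE (starts with F)
F → , e: starts with ','
F → c: starts with c
Y → c c: starts with c

The grammar has direct left recursion on: F.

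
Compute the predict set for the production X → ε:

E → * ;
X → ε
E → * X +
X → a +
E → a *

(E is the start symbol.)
{ '+' }

PREDICT(X → ε) = (FIRST(RHS) \ {ε}) ∪ (FOLLOW(X) if ε ∈ FIRST(RHS), i.e. RHS ⇒* ε)
The right-hand side is ε (FIRST(ε) = { ε }), so the predict set is FOLLOW(X) = { '+' }
PREDICT(X → ε) = { '+' }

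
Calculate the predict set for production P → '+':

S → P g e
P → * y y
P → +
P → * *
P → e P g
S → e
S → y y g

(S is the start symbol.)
{ '+' }

PREDICT(P → '+') = (FIRST(RHS) \ {ε}) ∪ (FOLLOW(P) if ε ∈ FIRST(RHS), i.e. RHS ⇒* ε)
FIRST('+') = { '+' }
ε ∉ FIRST('+'), so FOLLOW(P) is not added.
PREDICT(P → '+') = { '+' }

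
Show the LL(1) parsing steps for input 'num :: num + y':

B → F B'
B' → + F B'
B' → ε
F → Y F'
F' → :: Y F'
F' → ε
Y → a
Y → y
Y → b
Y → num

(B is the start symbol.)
LL(1) parsing maintains a stack (initially the start symbol over $) and the input. At each step: if the stack top is a terminal, match it against the current input token; if it is a non-terminal N, replace it with the RHS of M[N, lookahead] (the unique production whose predict set contains the lookahead).

Stack is shown with the top on the left.

Stack         Input             Action
--------------------------------------
B $           num :: num + y $  output B → F B'
F B' $        num :: num + y $  output F → Y F'
Y F' B' $     num :: num + y $  output Y → num
num F' B' $   num :: num + y $  match 'num'
F' B' $       :: num + y $      output F' → :: Y F'
:: Y F' B' $  :: num + y $      match '::'
Y F' B' $     num + y $         output Y → num
num F' B' $   num + y $         match 'num'
F' B' $       + y $             output F' → ε
B' $          + y $             output B' → + F B'
+ F B' $      + y $             match '+'
F B' $        y $               output F → Y F'
Y F' B' $     y $               output Y → y
y F' B' $     y $               match 'y'
F' B' $       $                 output F' → ε
B' $          $                 output B' → ε
$             $                 accept

The string is accepted.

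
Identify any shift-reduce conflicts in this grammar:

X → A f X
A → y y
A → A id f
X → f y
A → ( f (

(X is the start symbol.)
No shift-reduce conflicts

A shift-reduce conflict occurs when an LR(0) state has both:
  - a complete (reduce) item [A → α .] (dot at the end), and
  - a shift item [B → β . c γ] (dot before a terminal).

Augment with X' → X and build the canonical LR(0) collection (I0 = CLOSURE({[X' → . X]}), then GOTO on every symbol after a dot until no new states appear). It has 14 states:
  I0: { [A → . ( f (], [A → . A id f], [A → . y y], [X → . A f X], [X → . f y], [X' → . X] }  — shift
  I1: { [A → ( . f (] }  — shift
  I2: { [A → A . id f], [X → A . f X] }  — shift
  I3: { [X' → X .] }  — accept
  I4: { [X → f . y] }  — shift
  I5: { [A → y . y] }  — shift
  I6: { [A → y y .] }  — reduce
  I7: { [X → f y .] }  — reduce
  I8: { [A → . ( f (], [A → . A id f], [A → . y y], [X → . A f X], [X → . f y], [X → A f . X] }  — shift
  I9: { [A → A id . f] }  — shift
  I10: { [A → A id f .] }  — reduce
  I11: { [X → A f X .] }  — reduce
  I12: { [A → ( f . (] }  — shift
  I13: { [A → ( f ( .] }  — reduce

No state contains both a complete item and a shift item.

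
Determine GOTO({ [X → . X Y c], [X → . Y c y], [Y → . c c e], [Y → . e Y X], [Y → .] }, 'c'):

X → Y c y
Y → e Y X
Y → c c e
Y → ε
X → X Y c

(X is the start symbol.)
{ [Y → c . c e] }

GOTO(I, 'c') = CLOSURE({ [A → αX.β] : [A → α.Xβ] ∈ I, X = 'c' })

Items with dot before 'c', with the dot advanced:
  [Y → . c c e] → [Y → c . c e]
Closure adds nothing (no advanced item has the dot before a non-terminal).

GOTO = { [Y → c . c e] }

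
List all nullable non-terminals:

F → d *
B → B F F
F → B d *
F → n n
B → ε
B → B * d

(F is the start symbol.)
A non-terminal is nullable if it can derive ε (the empty string): either it has an ε-production, or it has a production whose right-hand side consists entirely of nullable non-terminals.

ε-productions: B → ε
So B is immediately nullable.
No further non-terminal can be added: every production for the remaining non-terminals contains a terminal or a non-nullable non-terminal.
Nullable = { 'B' }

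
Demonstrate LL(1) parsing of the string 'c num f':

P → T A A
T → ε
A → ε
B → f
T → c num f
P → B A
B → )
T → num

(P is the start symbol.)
Stack is shown with the top on the left.

Stack          Input      Action
--------------------------------
P $            c num f $  output P → T A A
T A A $        c num f $  output T → c num f
c num f A A $  c num f $  match 'c'
num f A A $    num f $    match 'num'
f A A $        f $        match 'f'
A A $          $          output A → ε
A $            $          output A → ε
$              $          accept

The string is accepted.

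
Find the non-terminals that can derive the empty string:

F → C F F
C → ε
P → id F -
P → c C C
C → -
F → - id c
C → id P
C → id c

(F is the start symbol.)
{ 'C' }

ε-productions: C → ε
So C is immediately nullable.
No further non-terminal can be added: every production for the remaining non-terminals contains a terminal or a non-nullable non-terminal.
Nullable = { 'C' }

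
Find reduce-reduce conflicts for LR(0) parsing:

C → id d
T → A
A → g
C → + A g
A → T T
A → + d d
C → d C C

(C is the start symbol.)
Augment with C' → C and build the canonical LR(0) collection (I0 = CLOSURE({[C' → . C]}), then GOTO on every symbol after a dot until no new states appear). It has 17 states:
  I0: { [C → . + A g], [C → . d C C], [C → . id d], [C' → . C] }  — shift
  I1: { [A → . + d d], [A → . T T], [A → . g], [C → + . A g], [T → . A] }  — shift
  I2: { [C' → C .] }  — accept
  I3: { [C → . + A g], [C → . d C C], [C → . id d], [C → d . C C] }  — shift
  I4: { [C → id . d] }  — shift
  I5: { [C → id d .] }  — reduce
  I6: { [C → . + A g], [C → . d C C], [C → . id d], [C → d C . C] }  — shift
  I7: { [C → d C C .] }  — reduce
  I8: { [A → + . d d] }  — shift
  I9: { [C → + A . g], [T → A .] }  — shift, reduce
  I10: { [A → . + d d], [A → . T T], [A → . g], [A → T . T], [T → . A] }  — shift
  I11: { [A → g .] }  — reduce
  I12: { [T → A .] }  — reduce
  I13: { [A → . + d d], [A → . T T], [A → . g], [A → T . T], [A → T T .], [T → . A] }  — shift, reduce
  I14: { [C → + A g .] }  — reduce
  I15: { [A → + d . d] }  — shift
  I16: { [A → + d d .] }  — reduce

No state contains more than one complete item.

Answer: No reduce-reduce conflicts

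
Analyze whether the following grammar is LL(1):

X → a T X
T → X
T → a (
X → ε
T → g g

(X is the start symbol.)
No. Predict set conflict for X: { 'a' }

A grammar is LL(1) if for each non-terminal N with multiple productions, the predict sets of those productions are pairwise disjoint, where PREDICT(N → α) = (FIRST(α) \ {ε}) ∪ (FOLLOW(N) if α ⇒* ε).

Relevant sets:
  FIRST(X) = { 'a', ε }
  FOLLOW(X) = { $, 'a' }
  FOLLOW(T) = { $, 'a' }

For X:
  PREDICT(X → a T X) = { 'a' }
  PREDICT(X → ε) = { $, 'a' }
For T:
  PREDICT(T → X) = { $, 'a' }
  PREDICT(T → a '(') = { 'a' }
  PREDICT(T → g g) = { 'g' }

Conflict found: Predict set conflict for X: { 'a' }
The grammar is NOT LL(1).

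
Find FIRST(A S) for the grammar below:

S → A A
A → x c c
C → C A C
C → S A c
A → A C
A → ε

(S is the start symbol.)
FIRST sets of the non-terminals involved (from the grammar, by fixed-point iteration):
  FIRST(A) = { 'c', 'x', ε }
  FIRST(S) = { 'c', 'x', ε }

To compute FIRST(A S), process the symbols left to right:
Symbol A is a non-terminal. Add FIRST(A) \ {ε} = { 'c', 'x' }
A is nullable (ε ∈ FIRST(A)), continue to the next symbol.
Symbol S is a non-terminal. Add FIRST(S) \ {ε} = { 'c', 'x' }
S is nullable (ε ∈ FIRST(S)), continue to the next symbol.
All symbols are nullable, so ε is in the result.
FIRST(A S) = { 'c', 'x', ε }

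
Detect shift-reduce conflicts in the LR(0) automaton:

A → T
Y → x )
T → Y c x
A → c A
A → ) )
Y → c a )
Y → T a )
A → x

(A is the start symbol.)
A shift-reduce conflict occurs when an LR(0) state has both:
  - a complete (reduce) item [A → α .] (dot at the end), and
  - a shift item [B → β . c γ] (dot before a terminal).

Augment with A' → A and build the canonical LR(0) collection (I0 = CLOSURE({[A' → . A]}), then GOTO on every symbol after a dot until no new states appear). It has 16 states:
  I0: { [A → . ) )], [A → . T], [A → . c A], [A → . x], [A' → . A], [T → . Y c x], [Y → . T a )], [Y → . c a )], [Y → . x )] }  — shift
  I1: { [A → ) . )] }  — shift
  I2: { [A' → A .] }  — accept
  I3: { [A → T .], [Y → T . a )] }  — shift, reduce
  I4: { [T → Y . c x] }  — shift
  I5: { [A → . ) )], [A → . T], [A → . c A], [A → . x], [A → c . A], [T → . Y c x], [Y → . T a )], [Y → . c a )], [Y → . x )], [Y → c . a )] }  — shift
  I6: { [A → x .], [Y → x . )] }  — shift, reduce
  I7: { [Y → x ) .] }  — reduce
  I8: { [A → c A .] }  — reduce
  I9: { [Y → c a . )] }  — shift
  I10: { [Y → c a ) .] }  — reduce
  I11: { [T → Y c . x] }  — shift
  I12: { [T → Y c x .] }  — reduce
  I13: { [Y → T a . )] }  — shift
  I14: { [Y → T a ) .] }  — reduce
  I15: { [A → ) ) .] }  — reduce

I3 contains reduce item [A → T .] and shift item [Y → T . a )] — shift-reduce conflict.
I6 contains reduce item [A → x .] and shift item [Y → x . )] — shift-reduce conflict.

Answer: Yes — I3: [A → T .] vs [Y → T . a )]; I6: [A → x .] vs [Y → x . )]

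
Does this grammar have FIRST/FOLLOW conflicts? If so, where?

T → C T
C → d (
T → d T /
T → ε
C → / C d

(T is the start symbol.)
Yes. T → C T with FOLLOW(T) on { '/' }

Nullable non-terminals: T.
FIRST sets used below: FIRST(C) = { '/', 'd' }

T: nullable alternative(s) T → ε; FOLLOW(T) = { $, '/' }
  T → C T: FIRST \ {ε} = { '/', 'd' } — overlaps FOLLOW(T) on { '/' }: CONFLICT
  T → d T /: FIRST \ {ε} = { 'd' } — disjoint from FOLLOW(T)
  T → ε: FIRST \ {ε} = { } — this is the only nullable alternative, skip

C has no nullable alternative, so no FIRST/FOLLOW check is needed there.

So the grammar has 1 FIRST/FOLLOW conflict (marked CONFLICT above).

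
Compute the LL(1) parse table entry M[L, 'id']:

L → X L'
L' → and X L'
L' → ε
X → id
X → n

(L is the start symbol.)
To find M[L, 'id'], we find productions for L where 'id' is in the predict set (PREDICT(N → α) = (FIRST(α) \ {ε}) ∪ (FOLLOW(N) if α ⇒* ε)).

Relevant sets:
  FIRST(X) = { 'id', 'n' }

L → X L': PREDICT = { 'id', 'n' }
  'id' is in predict set, so this production goes in M[L, 'id']

M[L, 'id'] = L → X L'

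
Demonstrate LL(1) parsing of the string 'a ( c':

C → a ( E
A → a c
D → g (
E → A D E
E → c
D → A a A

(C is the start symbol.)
Stack is shown with the top on the left.

Stack    Input    Action
------------------------
C $      a ( c $  output C → a ( E
a ( E $  a ( c $  match 'a'
( E $    ( c $    match '('
E $      c $      output E → c
c $      c $      match 'c'
$        $        accept

The string is accepted.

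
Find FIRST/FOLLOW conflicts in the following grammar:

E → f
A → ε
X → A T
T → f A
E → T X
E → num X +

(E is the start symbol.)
No FIRST/FOLLOW conflicts.

Nullable non-terminals: A.
A has a nullable alternative but only one production, so nothing to check.

E, T, X have no nullable alternative, so no FIRST/FOLLOW check is needed there.

No FIRST/FOLLOW conflicts found.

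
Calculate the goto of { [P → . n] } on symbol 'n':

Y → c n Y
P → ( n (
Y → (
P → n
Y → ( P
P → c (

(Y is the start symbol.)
{ [P → n .] }

GOTO(I, 'n') = CLOSURE({ [A → αX.β] : [A → α.Xβ] ∈ I, X = 'n' })

Items with dot before 'n', with the dot advanced:
  [P → . n] → [P → n .]
Closure adds nothing (no advanced item has the dot before a non-terminal).

GOTO = { [P → n .] }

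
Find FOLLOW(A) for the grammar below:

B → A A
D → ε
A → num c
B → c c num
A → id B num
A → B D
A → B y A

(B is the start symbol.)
{ $, 'c', 'id', 'num', 'y' }

In B → A A: A is followed by A, add FIRST(A) \ {ε} = { 'c', 'id', 'num' }
In B → A A: A is at the end, add FOLLOW(B)
In A → B y A: A is at the end; this adds FOLLOW(A) to itself — nothing new

The FOLLOW sets referred to above (computed the same way, to a fixed point):
  FOLLOW(B) = { $, 'c', 'id', 'num', 'y' }

Taking the union: FOLLOW(A) = { $, 'c', 'id', 'num', 'y' }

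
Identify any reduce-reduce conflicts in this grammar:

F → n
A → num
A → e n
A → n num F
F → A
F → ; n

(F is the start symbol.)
No reduce-reduce conflicts

A reduce-reduce conflict occurs when an LR(0) state has two complete items [A → α .] and [B → β .] — both call for a reduction, and with no lookahead the parser cannot choose between them.

Augment with F' → F and build the canonical LR(0) collection (I0 = CLOSURE({[F' → . F]}), then GOTO on every symbol after a dot until no new states appear). It has 11 states:
  I0: { [A → . e n], [A → . n num F], [A → . num], [F → . ; n], [F → . A], [F → . n], [F' → . F] }  — shift
  I1: { [F → ; . n] }  — shift
  I2: { [F → A .] }  — reduce
  I3: { [F' → F .] }  — accept
  I4: { [A → e . n] }  — shift
  I5: { [A → n . num F], [F → n .] }  — shift, reduce
  I6: { [A → num .] }  — reduce
  I7: { [A → . e n], [A → . n num F], [A → . num], [A → n num . F], [F → . ; n], [F → . A], [F → . n] }  — shift
  I8: { [A → n num F .] }  — reduce
  I9: { [A → e n .] }  — reduce
  I10: { [F → ; n .] }  — reduce

No state contains more than one complete item.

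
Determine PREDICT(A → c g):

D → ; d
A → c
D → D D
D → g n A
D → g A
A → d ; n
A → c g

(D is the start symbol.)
PREDICT(A → c g) = (FIRST(RHS) \ {ε}) ∪ (FOLLOW(A) if ε ∈ FIRST(RHS), i.e. RHS ⇒* ε)
FIRST(c g) = { 'c' }
ε ∉ FIRST(c g), so FOLLOW(A) is not added.
PREDICT(A → c g) = { 'c' }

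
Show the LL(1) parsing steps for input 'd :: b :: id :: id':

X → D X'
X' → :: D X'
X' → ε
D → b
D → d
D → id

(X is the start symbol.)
LL(1) parsing maintains a stack (initially the start symbol over $) and the input. At each step: if the stack top is a terminal, match it against the current input token; if it is a non-terminal N, replace it with the RHS of M[N, lookahead] (the unique production whose predict set contains the lookahead).

Stack is shown with the top on the left.

Stack      Input                 Action
---------------------------------------
X $        d :: b :: id :: id $  output X → D X'
D X' $     d :: b :: id :: id $  output D → d
d X' $     d :: b :: id :: id $  match 'd'
X' $       :: b :: id :: id $    output X' → :: D X'
:: D X' $  :: b :: id :: id $    match '::'
D X' $     b :: id :: id $       output D → b
b X' $     b :: id :: id $       match 'b'
X' $       :: id :: id $         output X' → :: D X'
:: D X' $  :: id :: id $         match '::'
D X' $     id :: id $            output D → id
id X' $    id :: id $            match 'id'
X' $       :: id $               output X' → :: D X'
:: D X' $  :: id $               match '::'
D X' $     id $                  output D → id
id X' $    id $                  match 'id'
X' $       $                     output X' → ε
$          $                     accept

The string is accepted.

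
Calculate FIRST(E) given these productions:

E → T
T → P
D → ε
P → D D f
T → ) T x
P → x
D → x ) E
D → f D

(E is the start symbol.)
{ ')', 'f', 'x' }

To compute FIRST(E), examine every production with E on the left-hand side, reading each right-hand side left to right until a non-nullable symbol is reached.

FIRST sets of the other non-terminals involved (by the same procedure, iterated to a fixed point):
  FIRST(T) = { ')', 'f', 'x' }

From E → T:
  - T is a non-terminal: add FIRST(T) \ {ε} = { ')', 'f', 'x' }
    T is not nullable, so stop

Collecting: FIRST(E) = { ')', 'f', 'x' }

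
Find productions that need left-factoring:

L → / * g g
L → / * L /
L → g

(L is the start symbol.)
Yes, L has productions with common prefix '/ *'

Left-factoring is needed when two productions for the same non-terminal
share a common prefix on the right-hand side.

Productions for L:
  L → / * g g
  L → / * L /
  L → g

Found common prefix '/ *' in productions for L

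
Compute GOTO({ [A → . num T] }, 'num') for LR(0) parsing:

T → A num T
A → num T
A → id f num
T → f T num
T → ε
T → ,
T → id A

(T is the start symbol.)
{ [A → . id f num], [A → . num T], [A → num . T], [T → . ,], [T → . A num T], [T → . f T num], [T → . id A], [T → .] }

GOTO(I, 'num') = CLOSURE({ [A → αX.β] : [A → α.Xβ] ∈ I, X = 'num' })

Items with dot before 'num', with the dot advanced:
  [A → . num T] → [A → num . T]
Closure of the advanced items:
  [A → num . T] has the dot before T: add [T → . A num T], [T → . f T num], [T → .], [T → . ,], [T → . id A]
  [T → . A num T] has the dot before A: add [A → . num T], [A → . id f num]

GOTO = { [A → . id f num], [A → . num T], [A → num . T], [T → . ,], [T → . A num T], [T → . f T num], [T → . id A], [T → .] }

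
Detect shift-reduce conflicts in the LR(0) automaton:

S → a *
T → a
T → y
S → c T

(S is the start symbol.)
A shift-reduce conflict occurs when an LR(0) state has both:
  - a complete (reduce) item [A → α .] (dot at the end), and
  - a shift item [B → β . c γ] (dot before a terminal).

Augment with S' → S and build the canonical LR(0) collection (I0 = CLOSURE({[S' → . S]}), then GOTO on every symbol after a dot until no new states appear). It has 8 states:
  I0: { [S → . a *], [S → . c T], [S' → . S] }  — shift
  I1: { [S' → S .] }  — accept
  I2: { [S → a . *] }  — shift
  I3: { [S → c . T], [T → . a], [T → . y] }  — shift
  I4: { [S → c T .] }  — reduce
  I5: { [T → a .] }  — reduce
  I6: { [T → y .] }  — reduce
  I7: { [S → a * .] }  — reduce

No state contains both a complete item and a shift item.

Answer: No shift-reduce conflicts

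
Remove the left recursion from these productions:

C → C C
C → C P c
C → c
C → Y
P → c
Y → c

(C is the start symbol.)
C is directly left-recursive. The standard transformation for
  A → A α₁ | ... | A α_m | β₁ | ... | β_n
is
  A  → β₁ A' | ... | β_n A'
  A' → α₁ A' | ... | α_m A' | ε

C → c becomes C → c C'
C → Y becomes C → Y C'
C → C C becomes C' → C C'
C → C P c becomes C' → P c C'
Add C' → ε

Productions for other non-terminals are unchanged:
  P → c
  Y → c

Resulting grammar:
C → c C'
C → Y C'
C' → C C'
C' → P c C'
C' → ε
P → c
Y → c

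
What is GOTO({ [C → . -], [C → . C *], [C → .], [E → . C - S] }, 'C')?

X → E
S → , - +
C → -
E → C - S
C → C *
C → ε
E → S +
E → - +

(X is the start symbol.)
{ [C → C . *], [E → C . - S] }

GOTO(I, 'C') = CLOSURE({ [A → αX.β] : [A → α.Xβ] ∈ I, X = 'C' })

Items with dot before 'C', with the dot advanced:
  [C → . C *] → [C → C . *]
  [E → . C - S] → [E → C . - S]
Closure adds nothing (no advanced item has the dot before a non-terminal).

GOTO = { [C → C . *], [E → C . - S] }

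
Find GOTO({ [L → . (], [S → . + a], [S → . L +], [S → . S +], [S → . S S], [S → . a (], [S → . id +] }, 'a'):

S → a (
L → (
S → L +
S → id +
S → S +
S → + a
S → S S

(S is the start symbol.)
{ [S → a . (] }

GOTO(I, 'a') = CLOSURE({ [A → αX.β] : [A → α.Xβ] ∈ I, X = 'a' })

Items with dot before 'a', with the dot advanced:
  [S → . a (] → [S → a . (]
Closure adds nothing (no advanced item has the dot before a non-terminal).

GOTO = { [S → a . (] }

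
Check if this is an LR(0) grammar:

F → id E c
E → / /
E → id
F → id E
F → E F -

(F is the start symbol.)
No. Shift-reduce conflict between [E → id .] and [E → . / /]

Augment with F' → F and build the canonical LR(0) collection (I0 = CLOSURE({[F' → . F]}), then GOTO on every symbol after a dot until no new states appear). It has 11 states:
  I0: { [E → . / /], [E → . id], [F → . E F -], [F → . id E c], [F → . id E], [F' → . F] }  — shift
  I1: { [E → / . /] }  — shift
  I2: { [E → . / /], [E → . id], [F → . E F -], [F → . id E c], [F → . id E], [F → E . F -] }  — shift
  I3: { [F' → F .] }  — accept
  I4: { [E → . / /], [E → . id], [E → id .], [F → id . E c], [F → id . E] }  — shift, reduce
  I5: { [F → id E . c], [F → id E .] }  — shift, reduce
  I6: { [E → id .] }  — reduce
  I7: { [F → id E c .] }  — reduce
  I8: { [F → E F . -] }  — shift
  I9: { [F → E F - .] }  — reduce
  I10: { [E → / / .] }  — reduce

Conflict in state I4:
  Shift-reduce conflict between [E → id .] and [E → . / /]
So the grammar is NOT LR(0).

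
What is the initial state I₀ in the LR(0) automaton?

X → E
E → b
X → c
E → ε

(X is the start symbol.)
{ [E → . b], [E → .], [X → . E], [X → . c], [X' → . X] }

First, augment the grammar with X' → X
I₀ = CLOSURE({ [X' → . X] }):
  [X' → . X] has the dot before X: add [X → . E], [X → . c]
  [X → . E] has the dot before E: add [E → . b], [E → .]
No further items can be added.

I₀ = { [E → . b], [E → .], [X → . E], [X → . c], [X' → . X] }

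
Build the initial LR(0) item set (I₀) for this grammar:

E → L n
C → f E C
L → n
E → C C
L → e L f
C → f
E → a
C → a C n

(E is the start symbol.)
{ [C → . a C n], [C → . f E C], [C → . f], [E → . C C], [E → . L n], [E → . a], [E' → . E], [L → . e L f], [L → . n] }

First, augment the grammar with E' → E
I₀ = CLOSURE({ [E' → . E] }):
  [E' → . E] has the dot before E: add [E → . L n], [E → . C C], [E → . a]
  [E → . L n] has the dot before L: add [L → . n], [L → . e L f]
  [E → . C C] has the dot before C: add [C → . f E C], [C → . f], [C → . a C n]
No further items can be added.

I₀ = { [C → . a C n], [C → . f E C], [C → . f], [E → . C C], [E → . L n], [E → . a], [E' → . E], [L → . e L f], [L → . n] }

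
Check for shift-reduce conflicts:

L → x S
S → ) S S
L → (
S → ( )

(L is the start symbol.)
No shift-reduce conflicts

A shift-reduce conflict occurs when an LR(0) state has both:
  - a complete (reduce) item [A → α .] (dot at the end), and
  - a shift item [B → β . c γ] (dot before a terminal).

Augment with L' → L and build the canonical LR(0) collection (I0 = CLOSURE({[L' → . L]}), then GOTO on every symbol after a dot until no new states appear). It has 10 states:
  I0: { [L → . (], [L → . x S], [L' → . L] }  — shift
  I1: { [L → ( .] }  — reduce
  I2: { [L' → L .] }  — accept
  I3: { [L → x . S], [S → . ( )], [S → . ) S S] }  — shift
  I4: { [S → ( . )] }  — shift
  I5: { [S → ) . S S], [S → . ( )], [S → . ) S S] }  — shift
  I6: { [L → x S .] }  — reduce
  I7: { [S → ) S . S], [S → . ( )], [S → . ) S S] }  — shift
  I8: { [S → ) S S .] }  — reduce
  I9: { [S → ( ) .] }  — reduce

No state contains both a complete item and a shift item.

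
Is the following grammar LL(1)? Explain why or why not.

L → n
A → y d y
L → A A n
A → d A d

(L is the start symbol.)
A grammar is LL(1) if for each non-terminal N with multiple productions, the predict sets of those productions are pairwise disjoint, where PREDICT(N → α) = (FIRST(α) \ {ε}) ∪ (FOLLOW(N) if α ⇒* ε).

Relevant sets:
  FIRST(A) = { 'd', 'y' }

For L:
  PREDICT(L → n) = { 'n' }
  PREDICT(L → A A n) = { 'd', 'y' }
For A:
  PREDICT(A → y d y) = { 'y' }
  PREDICT(A → d A d) = { 'd' }

All predict sets are disjoint. The grammar IS LL(1).

Answer: Yes, the grammar is LL(1).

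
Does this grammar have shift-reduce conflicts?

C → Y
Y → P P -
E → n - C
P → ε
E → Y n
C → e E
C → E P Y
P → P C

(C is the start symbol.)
Yes — I0: [P → .] vs [C → . e E]; I3: [P → .] vs [C → . e E]; I4: [C → Y .] vs [E → Y . n]; I5: [P → .] vs [E → . n - C]; I7: [P → .] vs [C → . e E]; I13: [P → .] vs [C → . e E]; I15: [P → .] vs [C → . e E]; I16: [C → E P Y .] vs [E → Y . n]

A shift-reduce conflict occurs when an LR(0) state has both:
  - a complete (reduce) item [A → α .] (dot at the end), and
  - a shift item [B → β . c γ] (dot before a terminal).

Augment with C' → C and build the canonical LR(0) collection (I0 = CLOSURE({[C' → . C]}), then GOTO on every symbol after a dot until no new states appear). It has 17 states:
  I0: { [C → . E P Y], [C → . Y], [C → . e E], [C' → . C], [E → . Y n], [E → . n - C], [P → . P C], [P → .], [Y → . P P -] }  — shift, reduce
  I1: { [C' → C .] }  — accept
  I2: { [C → E . P Y], [P → . P C], [P → .] }  — reduce
  I3: { [C → . E P Y], [C → . Y], [C → . e E], [E → . Y n], [E → . n - C], [P → . P C], [P → .], [P → P . C], [Y → . P P -], [Y → P . P -] }  — shift, reduce
  I4: { [C → Y .], [E → Y . n] }  — shift, reduce
  I5: { [C → e . E], [E → . Y n], [E → . n - C], [P → . P C], [P → .], [Y → . P P -] }  — shift, reduce
  I6: { [E → n . - C] }  — shift
  I7: { [C → . E P Y], [C → . Y], [C → . e E], [E → . Y n], [E → . n - C], [E → n - . C], [P → . P C], [P → .], [Y → . P P -] }  — shift, reduce
  I8: { [E → n - C .] }  — reduce
  I9: { [C → e E .] }  — reduce
  I10: { [E → Y . n] }  — shift
  I11: { [E → Y n .] }  — reduce
  I12: { [P → P C .] }  — reduce
  I13: { [C → . E P Y], [C → . Y], [C → . e E], [E → . Y n], [E → . n - C], [P → . P C], [P → .], [P → P . C], [Y → . P P -], [Y → P . P -], [Y → P P . -] }  — shift, reduce
  I14: { [Y → P P - .] }  — reduce
  I15: { [C → . E P Y], [C → . Y], [C → . e E], [C → E P . Y], [E → . Y n], [E → . n - C], [P → . P C], [P → .], [P → P . C], [Y → . P P -] }  — shift, reduce
  I16: { [C → E P Y .], [C → Y .], [E → Y . n] }  — shift, 2 reduces

I0 contains reduce item [P → .] and shift items [C → . e E], [E → . n - C] — shift-reduce conflict.
I3 contains reduce item [P → .] and shift items [C → . e E], [E → . n - C] — shift-reduce conflict.
I4 contains reduce item [C → Y .] and shift item [E → Y . n] — shift-reduce conflict.
I5 contains reduce item [P → .] and shift item [E → . n - C] — shift-reduce conflict.
I7 contains reduce item [P → .] and shift items [C → . e E], [E → . n - C] — shift-reduce conflict.
I13 contains reduce item [P → .] and shift items [C → . e E], [E → . n - C], [Y → P P . -] — shift-reduce conflict.
I15 contains reduce item [P → .] and shift items [C → . e E], [E → . n - C] — shift-reduce conflict.
I16 contains reduce items [C → E P Y .], [C → Y .] and shift item [E → Y . n] — shift-reduce conflict.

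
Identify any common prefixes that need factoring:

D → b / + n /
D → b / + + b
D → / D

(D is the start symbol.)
Yes, D has productions with common prefix 'b / +'

Left-factoring is needed when two productions for the same non-terminal
share a common prefix on the right-hand side.

Productions for D:
  D → b / + n /
  D → b / + + b
  D → / D

Found common prefix 'b / +' in productions for D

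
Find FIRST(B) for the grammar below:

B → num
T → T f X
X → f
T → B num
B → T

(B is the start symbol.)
To compute FIRST(B), examine every production with B on the left-hand side, reading each right-hand side left to right until a non-nullable symbol is reached.

FIRST sets of the other non-terminals involved (by the same procedure, iterated to a fixed point):
  FIRST(T) = { 'num' }

From B → num:
  - num is a terminal: add 'num' and stop
From B → T:
  - T is a non-terminal: add FIRST(T) \ {ε} = { 'num' }
    T is not nullable, so stop

Collecting: FIRST(B) = { 'num' }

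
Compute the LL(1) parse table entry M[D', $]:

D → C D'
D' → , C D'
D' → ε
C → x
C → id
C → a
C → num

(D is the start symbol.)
To find M[D', $], we find productions for D' where $ is in the predict set (PREDICT(N → α) = (FIRST(α) \ {ε}) ∪ (FOLLOW(N) if α ⇒* ε)).

Relevant sets:
  FOLLOW(D') = { $ }

D' → , C D': PREDICT = { ',' }
D' → ε: PREDICT = { $ }
  $ is in predict set, so this production goes in M[D', $]

M[D', $] = D' → ε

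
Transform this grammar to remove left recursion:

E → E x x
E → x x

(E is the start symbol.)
E is directly left-recursive. The standard transformation for
  A → A α₁ | ... | A α_m | β₁ | ... | β_n
is
  A  → β₁ A' | ... | β_n A'
  A' → α₁ A' | ... | α_m A' | ε

E → x x becomes E → x x E'
E → E x x becomes E' → x x E'
Add E' → ε

Resulting grammar:
E → x x E'
E' → x x E'
E' → ε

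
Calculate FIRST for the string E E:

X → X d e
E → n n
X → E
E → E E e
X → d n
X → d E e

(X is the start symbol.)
{ 'n' }

FIRST sets of the non-terminals involved (from the grammar, by fixed-point iteration):
  FIRST(E) = { 'n' }

To compute FIRST(E E), process the symbols left to right:
Symbol E is a non-terminal. Add FIRST(E) \ {ε} = { 'n' }
E is not nullable (ε ∉ FIRST(E)), so stop here.
FIRST(E E) = { 'n' }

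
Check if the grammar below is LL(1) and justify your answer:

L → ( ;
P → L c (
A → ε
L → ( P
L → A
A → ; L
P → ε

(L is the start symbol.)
A grammar is LL(1) if for each non-terminal N with multiple productions, the predict sets of those productions are pairwise disjoint, where PREDICT(N → α) = (FIRST(α) \ {ε}) ∪ (FOLLOW(N) if α ⇒* ε).

Relevant sets:
  FIRST(A) = { ';', ε }
  FIRST(L) = { '(', ';', ε }
  FOLLOW(L) = { $, 'c' }
  FOLLOW(P) = { $, 'c' }
  FOLLOW(A) = { $, 'c' }

For L:
  PREDICT(L → '(' ';') = { '(' }
  PREDICT(L → '(' P) = { '(' }
  PREDICT(L → A) = { $, ';', 'c' }
For P:
  PREDICT(P → L c '(') = { '(', ';', 'c' }
  PREDICT(P → ε) = { $, 'c' }
For A:
  PREDICT(A → ε) = { $, 'c' }
  PREDICT(A → ';' L) = { ';' }

Conflict found: Predict set conflict for L: { '(' }
The grammar is NOT LL(1).

Answer: No. Predict set conflict for L: { '(' }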